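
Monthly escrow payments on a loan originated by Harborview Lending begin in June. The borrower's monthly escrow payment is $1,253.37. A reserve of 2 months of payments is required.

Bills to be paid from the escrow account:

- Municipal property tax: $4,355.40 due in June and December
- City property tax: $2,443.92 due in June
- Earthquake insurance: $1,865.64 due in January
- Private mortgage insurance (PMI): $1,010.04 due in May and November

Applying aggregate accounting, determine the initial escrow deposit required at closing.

$8,052.69

Cushion = 2 × $1,253.37 = $2,506.74
Trial balance (start $0, +$1,253.37 each month, − disbursements):
  Jun: +$1,253.37 − $6,799.32 → -$5,545.95
  Jul: +$1,253.37 → -$4,292.58
  Aug: +$1,253.37 → -$3,039.21
  Sep: +$1,253.37 → -$1,785.84
  Oct: +$1,253.37 → -$532.47
  Nov: +$1,253.37 − $1,010.04 → -$289.14
  Dec: +$1,253.37 − $4,355.40 → -$3,391.17
  Jan: +$1,253.37 − $1,865.64 → -$4,003.44
  Feb: +$1,253.37 → -$2,750.07
  Mar: +$1,253.37 → -$1,496.70
  Apr: +$1,253.37 → -$243.33
  May: +$1,253.37 − $1,010.04 → $0.00
Lowest trial balance = -$5,545.95 (Jun)
Initial deposit = cushion − low point = $2,506.74 − (-$5,545.95) = $8,052.69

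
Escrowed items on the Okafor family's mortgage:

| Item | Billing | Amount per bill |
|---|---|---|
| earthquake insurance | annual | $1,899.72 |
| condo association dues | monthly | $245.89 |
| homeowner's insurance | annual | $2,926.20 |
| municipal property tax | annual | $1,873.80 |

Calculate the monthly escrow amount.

Earthquake insurance — $1,899.72
Condo association dues — $245.89 × 12 = $2,950.68
Homeowner's insurance — $2,926.20
Municipal property tax — $1,873.80
Total annual escrow = $9,650.40
Base monthly escrow = $9,650.40 ÷ 12 = $804.20

$804.20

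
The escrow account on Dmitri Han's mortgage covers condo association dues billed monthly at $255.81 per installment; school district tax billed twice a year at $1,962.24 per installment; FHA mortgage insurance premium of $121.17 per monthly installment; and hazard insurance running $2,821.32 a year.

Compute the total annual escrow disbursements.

$11,269.56

Condo association dues — $255.81 × 12 = $3,069.72 per year
School district tax — $1,962.24 × 2 = $3,924.48 per year
FHA mortgage insurance premium — $121.17 × 12 = $1,454.04 per year
Hazard insurance — $2,821.32 per year
Total per year = $11,269.56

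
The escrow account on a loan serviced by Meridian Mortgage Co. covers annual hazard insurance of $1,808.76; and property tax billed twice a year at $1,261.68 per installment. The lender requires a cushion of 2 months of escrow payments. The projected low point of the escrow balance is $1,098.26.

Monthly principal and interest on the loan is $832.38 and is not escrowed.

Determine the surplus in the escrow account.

Hazard insurance = $1,808.76 annually
Property tax = $1,261.68 × 2 = $2,523.36 annually
Combined annual = $1,808.76 + $2,523.36 = $4,332.12
Monthly escrow = $4,332.12 / 12 = $361.01
Required cushion = 2 × $361.01 = $722.02
Surplus = $1,098.26 − $722.02 = $376.24

$376.24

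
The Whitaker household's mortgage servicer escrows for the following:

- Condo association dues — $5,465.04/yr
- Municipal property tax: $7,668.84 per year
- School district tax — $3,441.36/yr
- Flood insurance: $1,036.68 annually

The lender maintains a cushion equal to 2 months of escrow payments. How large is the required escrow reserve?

Condo association dues: $5,465.04
Municipal property tax: $7,668.84
School district tax: $3,441.36
Flood insurance: $1,036.68
Annual escrow total = $5,465.04 + $7,668.84 + $3,441.36 + $1,036.68 = $17,611.92
Base monthly escrow = $17,611.92 ÷ 12 = $1,467.66
Reserve = 2 × $1,467.66 = $2,935.32

$2,935.32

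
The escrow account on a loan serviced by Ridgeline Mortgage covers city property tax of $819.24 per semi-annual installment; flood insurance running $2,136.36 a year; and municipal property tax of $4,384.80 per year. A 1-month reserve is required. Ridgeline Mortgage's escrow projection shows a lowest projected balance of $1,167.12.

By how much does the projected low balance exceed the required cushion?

$487.15

City property tax: $819.24 × 2 = $1,638.48 annually
Flood insurance: $2,136.36 annually
Municipal property tax: $4,384.80 annually
Total annual escrow = $8,159.64
Monthly = $8,159.64 ÷ 12 = $679.97
Cushion = 1 × $679.97 = $679.97
Surplus = $1,167.12 − $679.97 = $487.15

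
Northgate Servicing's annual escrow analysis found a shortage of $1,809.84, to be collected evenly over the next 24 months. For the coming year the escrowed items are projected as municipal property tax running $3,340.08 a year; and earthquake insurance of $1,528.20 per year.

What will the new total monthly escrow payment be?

$481.10

Municipal property tax — $3,340.08
Earthquake insurance — $1,528.20
Combined annual = $4,868.28
Per month = $4,868.28 / 12 = $405.69
Shortage spread = $1,809.84 ÷ 24 = $75.41/mo
Adjusted monthly = $405.69 + $75.41 = $481.10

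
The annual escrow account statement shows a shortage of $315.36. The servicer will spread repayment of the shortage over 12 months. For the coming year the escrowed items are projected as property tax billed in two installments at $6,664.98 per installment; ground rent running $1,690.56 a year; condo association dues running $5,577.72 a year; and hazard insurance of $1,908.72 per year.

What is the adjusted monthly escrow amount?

$1,901.86

Property tax: $6,664.98 × 2 = $13,329.96 annually
Ground rent: $1,690.56 annually
Condo association dues: $5,577.72 annually
Hazard insurance: $1,908.72 annually
Annual escrow total = $13,329.96 + $1,690.56 + $5,577.72 + $1,908.72 = $22,506.96
Per month = $22,506.96 / 12 = $1,875.58
Shortage spread = $315.36 ÷ 12 = $26.28/mo
New monthly escrow = $1,875.58 + $26.28 = $1,901.86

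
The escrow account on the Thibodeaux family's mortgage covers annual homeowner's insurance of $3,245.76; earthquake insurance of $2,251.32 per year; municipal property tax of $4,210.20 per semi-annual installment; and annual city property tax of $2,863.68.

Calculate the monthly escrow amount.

Homeowner's insurance: $3,245.76
Earthquake insurance: $2,251.32
Municipal property tax: $4,210.20 × 2 = $8,420.40
City property tax: $2,863.68
Yearly total = $16,781.16
Monthly = $16,781.16 / 12 = $1,398.43

$1,398.43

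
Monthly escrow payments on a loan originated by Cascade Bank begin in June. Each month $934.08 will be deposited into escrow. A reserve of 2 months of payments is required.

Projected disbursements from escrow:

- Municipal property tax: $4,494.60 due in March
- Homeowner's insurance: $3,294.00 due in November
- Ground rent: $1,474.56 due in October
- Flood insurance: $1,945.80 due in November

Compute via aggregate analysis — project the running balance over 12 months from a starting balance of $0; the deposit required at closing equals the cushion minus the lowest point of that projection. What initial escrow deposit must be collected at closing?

Cushion = 2 × $934.08 = $1,868.16
Trial balance (start $0, +$934.08 each month, − disbursements):
  Jun: +$934.08 → $934.08
  Jul: +$934.08 → $1,868.16
  Aug: +$934.08 → $2,802.24
  Sep: +$934.08 → $3,736.32
  Oct: +$934.08 − $1,474.56 → $3,195.84
  Nov: +$934.08 − $5,239.80 → -$1,109.88
  Dec: +$934.08 → -$175.80
  Jan: +$934.08 → $758.28
  Feb: +$934.08 → $1,692.36
  Mar: +$934.08 − $4,494.60 → -$1,868.16
  Apr: +$934.08 → -$934.08
  May: +$934.08 → $0.00
Lowest trial balance = -$1,868.16 (Mar)
Initial deposit = cushion − low point = $1,868.16 − (-$1,868.16) = $3,736.32

$3,736.32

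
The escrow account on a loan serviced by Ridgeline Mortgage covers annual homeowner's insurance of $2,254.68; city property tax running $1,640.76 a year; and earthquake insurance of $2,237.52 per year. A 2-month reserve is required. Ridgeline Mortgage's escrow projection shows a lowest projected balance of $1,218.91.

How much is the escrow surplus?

Homeowner's insurance: $2,254.68 annually
City property tax: $1,640.76 annually
Earthquake insurance: $2,237.52 annually
Annual escrow total = $2,254.68 + $1,640.76 + $2,237.52 = $6,132.96
Monthly escrow = $6,132.96 ÷ 12 = $511.08
Required cushion = 2 × $511.08 = $1,022.16
Excess over cushion: $1,218.91 − $1,022.16 = $196.75

$196.75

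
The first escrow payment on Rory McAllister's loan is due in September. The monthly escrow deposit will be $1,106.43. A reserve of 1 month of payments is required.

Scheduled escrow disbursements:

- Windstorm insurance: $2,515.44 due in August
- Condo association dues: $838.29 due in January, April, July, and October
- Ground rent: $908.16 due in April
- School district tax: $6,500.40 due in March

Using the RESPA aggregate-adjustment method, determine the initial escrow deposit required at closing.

$2,178.42

Cushion = 1 × $1,106.43 = $1,106.43
Trial balance (start $0, +$1,106.43 each month, − disbursements):
  Sep: +$1,106.43 → $1,106.43
  Oct: +$1,106.43 − $838.29 → $1,374.57
  Nov: +$1,106.43 → $2,481.00
  Dec: +$1,106.43 → $3,587.43
  Jan: +$1,106.43 − $838.29 → $3,855.57
  Feb: +$1,106.43 → $4,962.00
  Mar: +$1,106.43 − $6,500.40 → -$431.97
  Apr: +$1,106.43 − $1,746.45 → -$1,071.99
  May: +$1,106.43 → $34.44
  Jun: +$1,106.43 → $1,140.87
  Jul: +$1,106.43 − $838.29 → $1,409.01
  Aug: +$1,106.43 − $2,515.44 → $0.00
Lowest trial balance = -$1,071.99 (Apr)
Initial deposit = cushion − low point = $1,106.43 − (-$1,071.99) = $2,178.42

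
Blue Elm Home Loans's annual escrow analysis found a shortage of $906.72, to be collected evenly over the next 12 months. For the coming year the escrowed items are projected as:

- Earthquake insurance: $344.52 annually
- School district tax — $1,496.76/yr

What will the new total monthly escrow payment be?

$229.00

Earthquake insurance = $344.52 annually
School district tax = $1,496.76 annually
Yearly total = $1,841.28
Monthly = $1,841.28 / 12 = $153.44
Shortage spread = $906.72 ÷ 12 = $75.56/mo
Adjusted monthly = $153.44 + $75.56 = $229.00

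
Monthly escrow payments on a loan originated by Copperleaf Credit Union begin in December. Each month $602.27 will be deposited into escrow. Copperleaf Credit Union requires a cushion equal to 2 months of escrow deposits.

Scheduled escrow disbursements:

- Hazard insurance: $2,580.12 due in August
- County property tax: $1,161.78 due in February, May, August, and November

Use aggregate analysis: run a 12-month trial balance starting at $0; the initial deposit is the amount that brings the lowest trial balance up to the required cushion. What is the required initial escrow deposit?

Cushion = 2 × $602.27 = $1,204.54
Trial balance (start $0, +$602.27 each month, − disbursements):
  Dec: +$602.27 → $602.27
  Jan: +$602.27 → $1,204.54
  Feb: +$602.27 − $1,161.78 → $645.03
  Mar: +$602.27 → $1,247.30
  Apr: +$602.27 → $1,849.57
  May: +$602.27 − $1,161.78 → $1,290.06
  Jun: +$602.27 → $1,892.33
  Jul: +$602.27 → $2,494.60
  Aug: +$602.27 − $3,741.90 → -$645.03
  Sep: +$602.27 → -$42.76
  Oct: +$602.27 → $559.51
  Nov: +$602.27 − $1,161.78 → $0.00
Lowest trial balance = -$645.03 (Aug)
Initial deposit = cushion − low point = $1,204.54 − (-$645.03) = $1,849.57

$1,849.57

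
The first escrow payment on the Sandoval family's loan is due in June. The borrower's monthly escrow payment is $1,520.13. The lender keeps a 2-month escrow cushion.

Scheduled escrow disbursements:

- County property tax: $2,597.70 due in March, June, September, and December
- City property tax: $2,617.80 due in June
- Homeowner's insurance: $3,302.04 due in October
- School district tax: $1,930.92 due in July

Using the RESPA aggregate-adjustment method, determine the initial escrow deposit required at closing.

$8,485.77

Cushion = 2 × $1,520.13 = $3,040.26
Trial balance (start $0, +$1,520.13 each month, − disbursements):
  Jun: +$1,520.13 − $5,215.50 → -$3,695.37
  Jul: +$1,520.13 − $1,930.92 → -$4,106.16
  Aug: +$1,520.13 → -$2,586.03
  Sep: +$1,520.13 − $2,597.70 → -$3,663.60
  Oct: +$1,520.13 − $3,302.04 → -$5,445.51
  Nov: +$1,520.13 → -$3,925.38
  Dec: +$1,520.13 − $2,597.70 → -$5,002.95
  Jan: +$1,520.13 → -$3,482.82
  Feb: +$1,520.13 → -$1,962.69
  Mar: +$1,520.13 − $2,597.70 → -$3,040.26
  Apr: +$1,520.13 → -$1,520.13
  May: +$1,520.13 → $0.00
Lowest trial balance = -$5,445.51 (Oct)
Initial deposit = cushion − low point = $3,040.26 − (-$5,445.51) = $8,485.77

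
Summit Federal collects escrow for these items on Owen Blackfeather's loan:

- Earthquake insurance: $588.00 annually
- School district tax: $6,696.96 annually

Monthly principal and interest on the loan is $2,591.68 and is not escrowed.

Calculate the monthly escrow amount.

Earthquake insurance — $588.00 per year
School district tax — $6,696.96 per year
Total per year = $588.00 + $6,696.96 = $7,284.96
Base monthly escrow = $7,284.96 / 12 = $607.08

$607.08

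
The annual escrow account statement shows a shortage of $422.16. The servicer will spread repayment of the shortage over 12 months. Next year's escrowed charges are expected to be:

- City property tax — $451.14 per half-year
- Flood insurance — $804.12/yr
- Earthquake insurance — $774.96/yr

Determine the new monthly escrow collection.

$241.96

City property tax: $451.14 × 2 = $902.28/yr
Flood insurance: $804.12/yr
Earthquake insurance: $774.96/yr
Total annual escrow = $2,481.36
Per month = $2,481.36 ÷ 12 = $206.78
Monthly shortage recovery: $422.16 / 12 = $35.18
New monthly escrow = $206.78 + $35.18 = $241.96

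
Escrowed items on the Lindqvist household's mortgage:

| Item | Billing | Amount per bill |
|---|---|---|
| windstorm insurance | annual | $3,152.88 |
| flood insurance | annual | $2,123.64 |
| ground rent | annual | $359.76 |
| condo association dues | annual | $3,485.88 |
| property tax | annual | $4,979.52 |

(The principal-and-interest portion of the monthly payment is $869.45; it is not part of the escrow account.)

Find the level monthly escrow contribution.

Windstorm insurance — $3,152.88/yr
Flood insurance — $2,123.64/yr
Ground rent — $359.76/yr
Condo association dues — $3,485.88/yr
Property tax — $4,979.52/yr
Total per year = $14,101.68
Per month = $14,101.68 / 12 = $1,175.14

$1,175.14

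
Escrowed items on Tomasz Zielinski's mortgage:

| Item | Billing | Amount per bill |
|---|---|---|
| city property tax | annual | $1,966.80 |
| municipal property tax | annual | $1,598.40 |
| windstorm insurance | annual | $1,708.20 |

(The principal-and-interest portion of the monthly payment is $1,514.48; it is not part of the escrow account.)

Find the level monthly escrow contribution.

City property tax — $1,966.80 per year
Municipal property tax — $1,598.40 per year
Windstorm insurance — $1,708.20 per year
Combined annual = $5,273.40
Monthly = $5,273.40 / 12 = $439.45

$439.45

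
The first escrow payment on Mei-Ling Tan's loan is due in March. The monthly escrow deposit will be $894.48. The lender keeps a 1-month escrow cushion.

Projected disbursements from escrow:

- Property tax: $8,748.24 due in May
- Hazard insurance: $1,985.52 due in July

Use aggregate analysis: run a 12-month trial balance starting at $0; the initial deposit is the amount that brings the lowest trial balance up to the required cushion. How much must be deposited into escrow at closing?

Cushion = 1 × $894.48 = $894.48
Trial balance (start $0, +$894.48 each month, − disbursements):
  Mar: +$894.48 → $894.48
  Apr: +$894.48 → $1,788.96
  May: +$894.48 − $8,748.24 → -$6,064.80
  Jun: +$894.48 → -$5,170.32
  Jul: +$894.48 − $1,985.52 → -$6,261.36
  Aug: +$894.48 → -$5,366.88
  Sep: +$894.48 → -$4,472.40
  Oct: +$894.48 → -$3,577.92
  Nov: +$894.48 → -$2,683.44
  Dec: +$894.48 → -$1,788.96
  Jan: +$894.48 → -$894.48
  Feb: +$894.48 → $0.00
Lowest trial balance = -$6,261.36 (Jul)
Initial deposit = cushion − low point = $894.48 − (-$6,261.36) = $7,155.84

$7,155.84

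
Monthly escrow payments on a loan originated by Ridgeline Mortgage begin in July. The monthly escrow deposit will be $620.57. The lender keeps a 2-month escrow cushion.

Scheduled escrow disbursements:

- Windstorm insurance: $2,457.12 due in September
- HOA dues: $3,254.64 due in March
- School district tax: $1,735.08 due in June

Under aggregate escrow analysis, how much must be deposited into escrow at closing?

Cushion = 2 × $620.57 = $1,241.14
Trial balance (start $0, +$620.57 each month, − disbursements):
  Jul: +$620.57 → $620.57
  Aug: +$620.57 → $1,241.14
  Sep: +$620.57 − $2,457.12 → -$595.41
  Oct: +$620.57 → $25.16
  Nov: +$620.57 → $645.73
  Dec: +$620.57 → $1,266.30
  Jan: +$620.57 → $1,886.87
  Feb: +$620.57 → $2,507.44
  Mar: +$620.57 − $3,254.64 → -$126.63
  Apr: +$620.57 → $493.94
  May: +$620.57 → $1,114.51
  Jun: +$620.57 − $1,735.08 → $0.00
Lowest trial balance = -$595.41 (Sep)
Initial deposit = cushion − low point = $1,241.14 − (-$595.41) = $1,836.55

$1,836.55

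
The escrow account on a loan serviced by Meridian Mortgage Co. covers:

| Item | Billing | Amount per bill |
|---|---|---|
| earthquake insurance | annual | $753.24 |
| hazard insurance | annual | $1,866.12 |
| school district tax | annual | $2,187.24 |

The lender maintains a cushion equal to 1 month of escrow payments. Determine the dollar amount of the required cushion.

$400.55

Earthquake insurance = $753.24/yr
Hazard insurance = $1,866.12/yr
School district tax = $2,187.24/yr
Combined annual = $753.24 + $1,866.12 + $2,187.24 = $4,806.60
Per month = $4,806.60 ÷ 12 = $400.55
Required cushion = 1 × $400.55 = $400.55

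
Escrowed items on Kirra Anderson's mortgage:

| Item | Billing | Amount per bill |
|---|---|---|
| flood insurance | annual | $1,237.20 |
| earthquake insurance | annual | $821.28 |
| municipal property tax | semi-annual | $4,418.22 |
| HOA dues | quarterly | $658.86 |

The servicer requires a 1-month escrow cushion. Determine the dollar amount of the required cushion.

$1,127.53

Flood insurance — $1,237.20
Earthquake insurance — $821.28
Municipal property tax — $4,418.22 × 2 = $8,836.44
HOA dues — $658.86 × 4 = $2,635.44
Combined annual = $1,237.20 + $821.28 + $8,836.44 + $2,635.44 = $13,530.36
Per month = $13,530.36 / 12 = $1,127.53
Required cushion = 1 × $1,127.53 = $1,127.53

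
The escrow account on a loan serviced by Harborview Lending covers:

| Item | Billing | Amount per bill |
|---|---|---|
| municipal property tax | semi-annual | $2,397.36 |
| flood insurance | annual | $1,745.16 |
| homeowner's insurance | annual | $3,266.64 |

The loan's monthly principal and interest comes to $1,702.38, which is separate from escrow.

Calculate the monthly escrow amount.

Municipal property tax = $2,397.36 × 2 = $4,794.72
Flood insurance = $1,745.16
Homeowner's insurance = $3,266.64
Total per year = $9,806.52
Monthly = $9,806.52 ÷ 12 = $817.21

$817.21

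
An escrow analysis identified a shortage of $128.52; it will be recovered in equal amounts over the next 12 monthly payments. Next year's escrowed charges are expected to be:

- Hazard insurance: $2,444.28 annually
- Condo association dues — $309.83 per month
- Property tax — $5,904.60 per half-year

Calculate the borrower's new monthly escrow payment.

Hazard insurance = $2,444.28
Condo association dues = $309.83 × 12 = $3,717.96
Property tax = $5,904.60 × 2 = $11,809.20
Total annual escrow = $17,971.44
Monthly escrow = $17,971.44 / 12 = $1,497.62
Monthly shortage recovery: $128.52 / 12 = $10.71
New monthly escrow = $1,497.62 + $10.71 = $1,508.33

$1,508.33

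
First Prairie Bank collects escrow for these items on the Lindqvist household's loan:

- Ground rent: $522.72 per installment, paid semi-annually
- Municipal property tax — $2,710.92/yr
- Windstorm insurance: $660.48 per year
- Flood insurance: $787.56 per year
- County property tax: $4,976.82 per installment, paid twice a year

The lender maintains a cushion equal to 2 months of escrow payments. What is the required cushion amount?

$2,526.34

Ground rent = $522.72 × 2 = $1,045.44
Municipal property tax = $2,710.92
Windstorm insurance = $660.48
Flood insurance = $787.56
County property tax = $4,976.82 × 2 = $9,953.64
Yearly total = $1,045.44 + $2,710.92 + $660.48 + $787.56 + $9,953.64 = $15,158.04
Monthly = $15,158.04 ÷ 12 = $1,263.17
Required cushion = 2 × $1,263.17 = $2,526.34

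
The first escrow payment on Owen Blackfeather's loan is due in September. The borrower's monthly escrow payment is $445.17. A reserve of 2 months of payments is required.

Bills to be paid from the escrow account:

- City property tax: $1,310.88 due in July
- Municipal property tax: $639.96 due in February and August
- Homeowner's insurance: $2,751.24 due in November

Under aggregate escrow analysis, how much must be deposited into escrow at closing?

$2,306.07

Cushion = 2 × $445.17 = $890.34
Trial balance (start $0, +$445.17 each month, − disbursements):
  Sep: +$445.17 → $445.17
  Oct: +$445.17 → $890.34
  Nov: +$445.17 − $2,751.24 → -$1,415.73
  Dec: +$445.17 → -$970.56
  Jan: +$445.17 → -$525.39
  Feb: +$445.17 − $639.96 → -$720.18
  Mar: +$445.17 → -$275.01
  Apr: +$445.17 → $170.16
  May: +$445.17 → $615.33
  Jun: +$445.17 → $1,060.50
  Jul: +$445.17 − $1,310.88 → $194.79
  Aug: +$445.17 − $639.96 → $0.00
Lowest trial balance = -$1,415.73 (Nov)
Initial deposit = cushion − low point = $890.34 − (-$1,415.73) = $2,306.07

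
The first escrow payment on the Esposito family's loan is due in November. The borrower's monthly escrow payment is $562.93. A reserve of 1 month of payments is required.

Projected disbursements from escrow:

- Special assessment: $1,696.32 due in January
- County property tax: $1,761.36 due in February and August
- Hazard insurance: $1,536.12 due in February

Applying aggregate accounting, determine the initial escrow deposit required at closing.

Cushion = 1 × $562.93 = $562.93
Trial balance (start $0, +$562.93 each month, − disbursements):
  Nov: +$562.93 → $562.93
  Dec: +$562.93 → $1,125.86
  Jan: +$562.93 − $1,696.32 → -$7.53
  Feb: +$562.93 − $3,297.48 → -$2,742.08
  Mar: +$562.93 → -$2,179.15
  Apr: +$562.93 → -$1,616.22
  May: +$562.93 → -$1,053.29
  Jun: +$562.93 → -$490.36
  Jul: +$562.93 → $72.57
  Aug: +$562.93 − $1,761.36 → -$1,125.86
  Sep: +$562.93 → -$562.93
  Oct: +$562.93 → $0.00
Lowest trial balance = -$2,742.08 (Feb)
Initial deposit = cushion − low point = $562.93 − (-$2,742.08) = $3,305.01

$3,305.01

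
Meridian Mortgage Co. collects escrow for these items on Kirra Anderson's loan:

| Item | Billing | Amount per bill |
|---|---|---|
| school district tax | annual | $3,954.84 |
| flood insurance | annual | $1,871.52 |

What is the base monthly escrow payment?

School district tax = $3,954.84/yr
Flood insurance = $1,871.52/yr
Combined annual = $5,826.36
Monthly escrow = $5,826.36 / 12 = $485.53

$485.53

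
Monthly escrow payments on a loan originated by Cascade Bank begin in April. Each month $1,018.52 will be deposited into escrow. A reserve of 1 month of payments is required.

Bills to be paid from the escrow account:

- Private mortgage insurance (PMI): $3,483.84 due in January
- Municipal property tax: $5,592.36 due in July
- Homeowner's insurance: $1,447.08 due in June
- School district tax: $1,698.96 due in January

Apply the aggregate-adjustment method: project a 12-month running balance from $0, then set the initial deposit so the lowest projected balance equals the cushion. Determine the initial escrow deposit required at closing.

$3,983.88

Cushion = 1 × $1,018.52 = $1,018.52
Trial balance (start $0, +$1,018.52 each month, − disbursements):
  Apr: +$1,018.52 → $1,018.52
  May: +$1,018.52 → $2,037.04
  Jun: +$1,018.52 − $1,447.08 → $1,608.48
  Jul: +$1,018.52 − $5,592.36 → -$2,965.36
  Aug: +$1,018.52 → -$1,946.84
  Sep: +$1,018.52 → -$928.32
  Oct: +$1,018.52 → $90.20
  Nov: +$1,018.52 → $1,108.72
  Dec: +$1,018.52 → $2,127.24
  Jan: +$1,018.52 − $5,182.80 → -$2,037.04
  Feb: +$1,018.52 → -$1,018.52
  Mar: +$1,018.52 → $0.00
Lowest trial balance = -$2,965.36 (Jul)
Initial deposit = cushion − low point = $1,018.52 − (-$2,965.36) = $3,983.88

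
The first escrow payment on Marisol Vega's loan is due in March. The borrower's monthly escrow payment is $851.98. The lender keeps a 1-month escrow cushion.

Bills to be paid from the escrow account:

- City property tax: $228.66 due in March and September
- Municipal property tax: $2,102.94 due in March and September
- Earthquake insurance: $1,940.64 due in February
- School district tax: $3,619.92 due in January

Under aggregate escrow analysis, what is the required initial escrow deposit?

$2,331.60

Cushion = 1 × $851.98 = $851.98
Trial balance (start $0, +$851.98 each month, − disbursements):
  Mar: +$851.98 − $2,331.60 → -$1,479.62
  Apr: +$851.98 → -$627.64
  May: +$851.98 → $224.34
  Jun: +$851.98 → $1,076.32
  Jul: +$851.98 → $1,928.30
  Aug: +$851.98 → $2,780.28
  Sep: +$851.98 − $2,331.60 → $1,300.66
  Oct: +$851.98 → $2,152.64
  Nov: +$851.98 → $3,004.62
  Dec: +$851.98 → $3,856.60
  Jan: +$851.98 − $3,619.92 → $1,088.66
  Feb: +$851.98 − $1,940.64 → $0.00
Lowest trial balance = -$1,479.62 (Mar)
Initial deposit = cushion − low point = $851.98 − (-$1,479.62) = $2,331.60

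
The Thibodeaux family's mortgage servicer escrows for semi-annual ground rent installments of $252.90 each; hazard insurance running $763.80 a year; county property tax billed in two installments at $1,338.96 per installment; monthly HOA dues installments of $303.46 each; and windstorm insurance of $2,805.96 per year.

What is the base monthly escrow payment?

Ground rent — $252.90 × 2 = $505.80 annually
Hazard insurance — $763.80 annually
County property tax — $1,338.96 × 2 = $2,677.92 annually
HOA dues — $303.46 × 12 = $3,641.52 annually
Windstorm insurance — $2,805.96 annually
Yearly total = $10,395.00
Per month = $10,395.00 ÷ 12 = $866.25

$866.25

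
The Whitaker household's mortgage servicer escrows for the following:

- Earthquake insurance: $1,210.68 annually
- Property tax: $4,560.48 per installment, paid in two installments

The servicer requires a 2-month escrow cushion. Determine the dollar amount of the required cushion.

$1,721.94

Earthquake insurance — $1,210.68/yr
Property tax — $4,560.48 × 2 = $9,120.96/yr
Annual escrow total = $1,210.68 + $9,120.96 = $10,331.64
Per month = $10,331.64 ÷ 12 = $860.97
Cushion = 2 × $860.97 = $1,721.94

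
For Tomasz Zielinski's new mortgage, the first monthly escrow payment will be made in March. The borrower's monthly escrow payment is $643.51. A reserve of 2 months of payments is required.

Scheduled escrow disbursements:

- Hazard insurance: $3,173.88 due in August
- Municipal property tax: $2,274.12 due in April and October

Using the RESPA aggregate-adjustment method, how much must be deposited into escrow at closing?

$3,861.06

Cushion = 2 × $643.51 = $1,287.02
Trial balance (start $0, +$643.51 each month, − disbursements):
  Mar: +$643.51 → $643.51
  Apr: +$643.51 − $2,274.12 → -$987.10
  May: +$643.51 → -$343.59
  Jun: +$643.51 → $299.92
  Jul: +$643.51 → $943.43
  Aug: +$643.51 − $3,173.88 → -$1,586.94
  Sep: +$643.51 → -$943.43
  Oct: +$643.51 − $2,274.12 → -$2,574.04
  Nov: +$643.51 → -$1,930.53
  Dec: +$643.51 → -$1,287.02
  Jan: +$643.51 → -$643.51
  Feb: +$643.51 → $0.00
Lowest trial balance = -$2,574.04 (Oct)
Initial deposit = cushion − low point = $1,287.02 − (-$2,574.04) = $3,861.06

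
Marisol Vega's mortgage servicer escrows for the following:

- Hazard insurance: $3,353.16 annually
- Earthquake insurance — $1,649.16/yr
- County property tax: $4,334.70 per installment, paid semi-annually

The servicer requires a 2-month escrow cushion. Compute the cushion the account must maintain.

Hazard insurance = $3,353.16 annually
Earthquake insurance = $1,649.16 annually
County property tax = $4,334.70 × 2 = $8,669.40 annually
Yearly total = $3,353.16 + $1,649.16 + $8,669.40 = $13,671.72
Base monthly escrow = $13,671.72 / 12 = $1,139.31
Cushion = 2 × $1,139.31 = $2,278.62

$2,278.62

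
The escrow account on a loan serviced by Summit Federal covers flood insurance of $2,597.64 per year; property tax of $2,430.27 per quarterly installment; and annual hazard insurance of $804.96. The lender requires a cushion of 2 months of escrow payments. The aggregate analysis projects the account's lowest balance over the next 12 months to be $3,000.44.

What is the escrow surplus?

$813.16

Flood insurance — $2,597.64 annually
Property tax — $2,430.27 × 4 = $9,721.08 annually
Hazard insurance — $804.96 annually
Total annual escrow = $2,597.64 + $9,721.08 + $804.96 = $13,123.68
Monthly = $13,123.68 ÷ 12 = $1,093.64
Required reserve = 2 × $1,093.64 = $2,187.28
Excess over cushion: $3,000.44 − $2,187.28 = $813.16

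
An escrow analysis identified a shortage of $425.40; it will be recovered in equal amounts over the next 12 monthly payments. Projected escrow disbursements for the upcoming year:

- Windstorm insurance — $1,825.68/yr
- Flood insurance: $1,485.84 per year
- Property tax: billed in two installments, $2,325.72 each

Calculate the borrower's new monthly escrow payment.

Windstorm insurance — $1,825.68/yr
Flood insurance — $1,485.84/yr
Property tax — $2,325.72 × 2 = $4,651.44/yr
Yearly total = $7,962.96
Base monthly escrow = $7,962.96 ÷ 12 = $663.58
Shortage spread = $425.40 ÷ 12 = $35.45/mo
Adjusted monthly = $663.58 + $35.45 = $699.03

$699.03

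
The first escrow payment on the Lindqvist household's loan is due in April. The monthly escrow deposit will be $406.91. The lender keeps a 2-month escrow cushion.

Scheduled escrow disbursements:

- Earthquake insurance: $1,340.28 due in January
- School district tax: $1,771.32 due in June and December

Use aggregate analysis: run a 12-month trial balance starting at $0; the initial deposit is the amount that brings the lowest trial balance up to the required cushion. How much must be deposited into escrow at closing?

Cushion = 2 × $406.91 = $813.82
Trial balance (start $0, +$406.91 each month, − disbursements):
  Apr: +$406.91 → $406.91
  May: +$406.91 → $813.82
  Jun: +$406.91 − $1,771.32 → -$550.59
  Jul: +$406.91 → -$143.68
  Aug: +$406.91 → $263.23
  Sep: +$406.91 → $670.14
  Oct: +$406.91 → $1,077.05
  Nov: +$406.91 → $1,483.96
  Dec: +$406.91 − $1,771.32 → $119.55
  Jan: +$406.91 − $1,340.28 → -$813.82
  Feb: +$406.91 → -$406.91
  Mar: +$406.91 → $0.00
Lowest trial balance = -$813.82 (Jan)
Initial deposit = cushion − low point = $813.82 − (-$813.82) = $1,627.64

$1,627.64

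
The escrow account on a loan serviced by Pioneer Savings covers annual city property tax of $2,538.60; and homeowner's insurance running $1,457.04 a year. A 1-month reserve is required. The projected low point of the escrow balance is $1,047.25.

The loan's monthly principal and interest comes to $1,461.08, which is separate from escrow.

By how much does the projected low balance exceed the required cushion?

City property tax: $2,538.60 annually
Homeowner's insurance: $1,457.04 annually
Combined annual = $2,538.60 + $1,457.04 = $3,995.64
Monthly escrow = $3,995.64 ÷ 12 = $332.97
Required reserve = 1 × $332.97 = $332.97
Surplus = $1,047.25 − $332.97 = $714.28

$714.28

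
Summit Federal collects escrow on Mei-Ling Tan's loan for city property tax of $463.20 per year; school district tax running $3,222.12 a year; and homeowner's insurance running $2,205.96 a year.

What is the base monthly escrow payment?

$490.94

City property tax: $463.20/yr
School district tax: $3,222.12/yr
Homeowner's insurance: $2,205.96/yr
Annual escrow total = $463.20 + $3,222.12 + $2,205.96 = $5,891.28
Per month = $5,891.28 / 12 = $490.94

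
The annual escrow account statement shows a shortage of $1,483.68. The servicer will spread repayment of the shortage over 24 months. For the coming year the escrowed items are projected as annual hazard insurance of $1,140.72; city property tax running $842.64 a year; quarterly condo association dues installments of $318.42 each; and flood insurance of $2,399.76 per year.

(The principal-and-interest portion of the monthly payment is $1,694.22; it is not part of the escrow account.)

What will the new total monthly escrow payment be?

Hazard insurance: $1,140.72
City property tax: $842.64
Condo association dues: $318.42 × 4 = $1,273.68
Flood insurance: $2,399.76
Yearly total = $5,656.80
Base monthly escrow = $5,656.80 ÷ 12 = $471.40
Shortage spread = $1,483.68 ÷ 24 = $61.82/mo
New monthly escrow = $471.40 + $61.82 = $533.22

$533.22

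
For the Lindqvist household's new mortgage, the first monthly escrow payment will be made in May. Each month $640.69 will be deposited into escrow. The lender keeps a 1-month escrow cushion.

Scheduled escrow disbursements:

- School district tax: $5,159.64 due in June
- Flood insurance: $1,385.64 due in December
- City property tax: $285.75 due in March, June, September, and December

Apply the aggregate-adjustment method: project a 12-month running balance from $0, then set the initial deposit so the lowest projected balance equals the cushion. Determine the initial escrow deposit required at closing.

$4,804.70

Cushion = 1 × $640.69 = $640.69
Trial balance (start $0, +$640.69 each month, − disbursements):
  May: +$640.69 → $640.69
  Jun: +$640.69 − $5,445.39 → -$4,164.01
  Jul: +$640.69 → -$3,523.32
  Aug: +$640.69 → -$2,882.63
  Sep: +$640.69 − $285.75 → -$2,527.69
  Oct: +$640.69 → -$1,887.00
  Nov: +$640.69 → -$1,246.31
  Dec: +$640.69 − $1,671.39 → -$2,277.01
  Jan: +$640.69 → -$1,636.32
  Feb: +$640.69 → -$995.63
  Mar: +$640.69 − $285.75 → -$640.69
  Apr: +$640.69 → $0.00
Lowest trial balance = -$4,164.01 (Jun)
Initial deposit = cushion − low point = $640.69 − (-$4,164.01) = $4,804.70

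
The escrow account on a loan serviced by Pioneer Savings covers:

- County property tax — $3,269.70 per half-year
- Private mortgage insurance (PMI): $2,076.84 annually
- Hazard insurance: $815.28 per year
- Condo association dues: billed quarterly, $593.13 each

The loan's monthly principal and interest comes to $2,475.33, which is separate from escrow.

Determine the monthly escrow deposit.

$983.67

County property tax: $3,269.70 × 2 = $6,539.40
Private mortgage insurance (PMI): $2,076.84
Hazard insurance: $815.28
Condo association dues: $593.13 × 4 = $2,372.52
Total annual escrow = $6,539.40 + $2,076.84 + $815.28 + $2,372.52 = $11,804.04
Base monthly escrow = $11,804.04 ÷ 12 = $983.67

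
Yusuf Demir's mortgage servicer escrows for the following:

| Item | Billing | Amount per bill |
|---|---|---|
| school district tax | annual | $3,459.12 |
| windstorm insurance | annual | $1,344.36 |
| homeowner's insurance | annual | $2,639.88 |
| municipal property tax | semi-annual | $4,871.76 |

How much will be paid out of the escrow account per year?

School district tax: $3,459.12/yr
Windstorm insurance: $1,344.36/yr
Homeowner's insurance: $2,639.88/yr
Municipal property tax: $4,871.76 × 2 = $9,743.52/yr
Combined annual = $3,459.12 + $1,344.36 + $2,639.88 + $9,743.52 = $17,186.88

$17,186.88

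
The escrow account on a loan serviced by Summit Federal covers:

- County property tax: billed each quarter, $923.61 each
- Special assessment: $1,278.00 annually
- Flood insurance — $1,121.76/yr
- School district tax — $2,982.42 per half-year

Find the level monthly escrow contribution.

County property tax — $923.61 × 4 = $3,694.44 per year
Special assessment — $1,278.00 per year
Flood insurance — $1,121.76 per year
School district tax — $2,982.42 × 2 = $5,964.84 per year
Annual escrow total = $3,694.44 + $1,278.00 + $1,121.76 + $5,964.84 = $12,059.04
Monthly escrow = $12,059.04 / 12 = $1,004.92

$1,004.92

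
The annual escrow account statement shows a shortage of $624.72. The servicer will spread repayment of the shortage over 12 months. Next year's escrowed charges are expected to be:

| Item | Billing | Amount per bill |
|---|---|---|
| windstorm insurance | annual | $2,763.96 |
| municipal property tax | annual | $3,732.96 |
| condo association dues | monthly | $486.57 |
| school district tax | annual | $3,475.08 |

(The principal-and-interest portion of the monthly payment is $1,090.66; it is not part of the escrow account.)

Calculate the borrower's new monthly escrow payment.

$1,369.63

Windstorm insurance = $2,763.96/yr
Municipal property tax = $3,732.96/yr
Condo association dues = $486.57 × 12 = $5,838.84/yr
School district tax = $3,475.08/yr
Combined annual = $15,810.84
Monthly = $15,810.84 / 12 = $1,317.57
Monthly shortage recovery: $624.72 ÷ 12 = $52.06
Adjusted monthly = $1,317.57 + $52.06 = $1,369.63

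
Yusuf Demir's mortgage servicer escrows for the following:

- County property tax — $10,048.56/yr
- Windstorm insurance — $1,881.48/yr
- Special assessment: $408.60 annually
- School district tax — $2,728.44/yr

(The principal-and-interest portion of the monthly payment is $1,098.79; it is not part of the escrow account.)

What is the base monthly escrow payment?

County property tax: $10,048.56
Windstorm insurance: $1,881.48
Special assessment: $408.60
School district tax: $2,728.44
Total annual escrow = $10,048.56 + $1,881.48 + $408.60 + $2,728.44 = $15,067.08
Base monthly escrow = $15,067.08 ÷ 12 = $1,255.59

$1,255.59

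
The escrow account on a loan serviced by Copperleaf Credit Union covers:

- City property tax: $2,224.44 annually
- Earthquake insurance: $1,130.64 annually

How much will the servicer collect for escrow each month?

$279.59

City property tax = $2,224.44 per year
Earthquake insurance = $1,130.64 per year
Yearly total = $2,224.44 + $1,130.64 = $3,355.08
Per month = $3,355.08 ÷ 12 = $279.59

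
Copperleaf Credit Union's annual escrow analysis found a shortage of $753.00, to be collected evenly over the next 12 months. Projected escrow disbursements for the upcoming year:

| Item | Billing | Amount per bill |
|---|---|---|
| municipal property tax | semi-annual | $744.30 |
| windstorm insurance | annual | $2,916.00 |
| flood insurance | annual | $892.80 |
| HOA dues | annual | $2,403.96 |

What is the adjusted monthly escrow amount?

Municipal property tax = $744.30 × 2 = $1,488.60
Windstorm insurance = $2,916.00
Flood insurance = $892.80
HOA dues = $2,403.96
Annual escrow total = $1,488.60 + $2,916.00 + $892.80 + $2,403.96 = $7,701.36
Monthly = $7,701.36 ÷ 12 = $641.78
Shortage spread = $753.00 ÷ 12 = $62.75/mo
Adjusted monthly = $641.78 + $62.75 = $704.53

$704.53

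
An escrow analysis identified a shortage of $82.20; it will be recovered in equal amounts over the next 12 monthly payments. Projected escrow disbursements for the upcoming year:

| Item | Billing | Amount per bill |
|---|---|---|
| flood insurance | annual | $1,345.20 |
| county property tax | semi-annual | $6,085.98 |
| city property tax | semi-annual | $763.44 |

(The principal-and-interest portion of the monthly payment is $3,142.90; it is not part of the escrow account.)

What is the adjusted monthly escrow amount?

$1,260.52

Flood insurance — $1,345.20/yr
County property tax — $6,085.98 × 2 = $12,171.96/yr
City property tax — $763.44 × 2 = $1,526.88/yr
Total annual escrow = $1,345.20 + $12,171.96 + $1,526.88 = $15,044.04
Base monthly escrow = $15,044.04 / 12 = $1,253.67
Shortage spread = $82.20 / 12 = $6.85/mo
New monthly escrow = $1,253.67 + $6.85 = $1,260.52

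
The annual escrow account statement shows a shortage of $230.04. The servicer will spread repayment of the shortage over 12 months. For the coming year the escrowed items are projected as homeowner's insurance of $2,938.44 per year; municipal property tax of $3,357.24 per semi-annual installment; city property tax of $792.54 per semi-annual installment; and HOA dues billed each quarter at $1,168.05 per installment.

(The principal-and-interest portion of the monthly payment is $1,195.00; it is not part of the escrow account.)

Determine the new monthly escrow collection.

Homeowner's insurance = $2,938.44/yr
Municipal property tax = $3,357.24 × 2 = $6,714.48/yr
City property tax = $792.54 × 2 = $1,585.08/yr
HOA dues = $1,168.05 × 4 = $4,672.20/yr
Total per year = $2,938.44 + $6,714.48 + $1,585.08 + $4,672.20 = $15,910.20
Per month = $15,910.20 ÷ 12 = $1,325.85
Shortage spread = $230.04 / 12 = $19.17/mo
Adjusted monthly = $1,325.85 + $19.17 = $1,345.02

$1,345.02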